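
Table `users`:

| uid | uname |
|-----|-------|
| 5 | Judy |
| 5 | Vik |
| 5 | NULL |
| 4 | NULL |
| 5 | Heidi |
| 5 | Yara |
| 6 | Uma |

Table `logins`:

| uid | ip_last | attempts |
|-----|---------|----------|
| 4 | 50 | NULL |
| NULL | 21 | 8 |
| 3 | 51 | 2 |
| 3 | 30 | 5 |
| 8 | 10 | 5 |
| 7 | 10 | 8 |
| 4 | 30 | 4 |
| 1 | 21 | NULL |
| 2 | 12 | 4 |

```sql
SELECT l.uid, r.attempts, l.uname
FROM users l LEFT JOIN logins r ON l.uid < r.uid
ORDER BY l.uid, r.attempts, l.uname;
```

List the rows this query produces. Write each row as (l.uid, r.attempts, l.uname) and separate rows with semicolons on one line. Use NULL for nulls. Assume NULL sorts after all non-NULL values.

LEFT JOIN keeps every row from `users`; unmatched rows get NULL for `logins`'s columns.
Matching on l.uid < r.uid. A NULL in a compared column never satisfies the condition.
Matched pairs: 14; unmatched l rows kept: 0.

(4, 5, NULL); (4, 8, NULL); (5, 5, Heidi); (5, 5, Judy); (5, 5, Vik); (5, 5, Yara); (5, 5, NULL); (5, 8, Heidi); (5, 8, Judy); (5, 8, Vik); (5, 8, Yara); (5, 8, NULL); (6, 5, Uma); (6, 8, Uma)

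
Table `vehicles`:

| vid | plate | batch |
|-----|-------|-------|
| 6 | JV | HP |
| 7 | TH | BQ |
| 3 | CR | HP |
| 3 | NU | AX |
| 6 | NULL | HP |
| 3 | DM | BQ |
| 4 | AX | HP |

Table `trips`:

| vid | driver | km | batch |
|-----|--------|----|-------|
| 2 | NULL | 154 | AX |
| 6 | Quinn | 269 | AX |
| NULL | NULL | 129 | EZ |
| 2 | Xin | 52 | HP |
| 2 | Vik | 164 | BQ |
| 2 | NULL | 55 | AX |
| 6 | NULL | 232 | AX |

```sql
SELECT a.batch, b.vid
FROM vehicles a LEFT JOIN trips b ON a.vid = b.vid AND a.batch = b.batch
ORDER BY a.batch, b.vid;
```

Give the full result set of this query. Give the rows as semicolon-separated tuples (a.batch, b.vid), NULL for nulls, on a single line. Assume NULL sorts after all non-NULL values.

LEFT JOIN keeps every row from `vehicles`; unmatched rows get NULL for `trips`'s columns.
Matching on a.vid = b.vid AND a.batch = b.batch. A NULL in a compared column never satisfies the condition.
Matched pairs: 0; unmatched a rows kept: 7.

(AX, NULL); (BQ, NULL); (BQ, NULL); (HP, NULL); (HP, NULL); (HP, NULL); (HP, NULL)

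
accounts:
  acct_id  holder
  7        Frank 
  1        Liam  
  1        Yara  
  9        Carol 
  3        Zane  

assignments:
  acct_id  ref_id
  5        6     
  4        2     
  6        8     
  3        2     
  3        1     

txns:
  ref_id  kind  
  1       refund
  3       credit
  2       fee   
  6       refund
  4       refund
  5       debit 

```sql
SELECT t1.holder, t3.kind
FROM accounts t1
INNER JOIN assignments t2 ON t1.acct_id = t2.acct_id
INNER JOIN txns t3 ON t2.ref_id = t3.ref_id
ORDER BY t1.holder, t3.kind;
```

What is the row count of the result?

2

Evaluate left to right. First `accounts t1 INNER JOIN assignments t2` on acct_id: 2 row(s).
Then INNER JOIN `txns t3` on ref_id: keep only rows whose t2.ref_id appears in t3.
Result: 2 row(s).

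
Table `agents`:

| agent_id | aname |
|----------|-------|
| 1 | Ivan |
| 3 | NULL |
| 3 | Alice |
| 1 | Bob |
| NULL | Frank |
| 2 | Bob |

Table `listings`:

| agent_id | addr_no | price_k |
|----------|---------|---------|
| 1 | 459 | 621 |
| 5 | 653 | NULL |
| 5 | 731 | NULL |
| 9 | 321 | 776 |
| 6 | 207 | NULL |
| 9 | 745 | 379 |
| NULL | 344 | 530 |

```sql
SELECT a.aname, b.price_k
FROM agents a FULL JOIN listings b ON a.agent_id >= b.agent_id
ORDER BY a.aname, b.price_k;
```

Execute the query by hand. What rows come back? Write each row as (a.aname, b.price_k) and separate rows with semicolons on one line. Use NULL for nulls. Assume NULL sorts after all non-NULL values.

(Alice, 621); (Bob, 621); (Bob, 621); (Frank, NULL); (Ivan, 621); (NULL, 379); (NULL, 530); (NULL, 621); (NULL, 776); (NULL, NULL); (NULL, NULL); (NULL, NULL)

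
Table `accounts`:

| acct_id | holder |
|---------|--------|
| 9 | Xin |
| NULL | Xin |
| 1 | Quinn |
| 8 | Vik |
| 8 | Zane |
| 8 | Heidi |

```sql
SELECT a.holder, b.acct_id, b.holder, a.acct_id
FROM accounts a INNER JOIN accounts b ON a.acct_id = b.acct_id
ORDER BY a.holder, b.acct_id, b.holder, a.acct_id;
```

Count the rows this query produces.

11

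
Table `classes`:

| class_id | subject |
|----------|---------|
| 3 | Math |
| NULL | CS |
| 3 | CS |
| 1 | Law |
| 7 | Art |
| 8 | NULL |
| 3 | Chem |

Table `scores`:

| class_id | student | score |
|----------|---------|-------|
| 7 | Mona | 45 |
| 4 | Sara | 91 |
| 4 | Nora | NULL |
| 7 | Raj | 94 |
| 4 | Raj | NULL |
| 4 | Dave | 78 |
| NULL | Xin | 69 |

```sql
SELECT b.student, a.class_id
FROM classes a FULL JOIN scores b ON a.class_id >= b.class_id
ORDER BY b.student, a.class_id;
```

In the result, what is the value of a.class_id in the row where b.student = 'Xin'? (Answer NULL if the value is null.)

NULL

FULL OUTER JOIN keeps every row from both sides; unmatched rows get NULL for the other side's columns.
Matching on a.class_id >= b.class_id. A NULL in a compared column never satisfies the condition.
Matched pairs: 12; unmatched a rows kept: 5; unmatched b rows kept: 1.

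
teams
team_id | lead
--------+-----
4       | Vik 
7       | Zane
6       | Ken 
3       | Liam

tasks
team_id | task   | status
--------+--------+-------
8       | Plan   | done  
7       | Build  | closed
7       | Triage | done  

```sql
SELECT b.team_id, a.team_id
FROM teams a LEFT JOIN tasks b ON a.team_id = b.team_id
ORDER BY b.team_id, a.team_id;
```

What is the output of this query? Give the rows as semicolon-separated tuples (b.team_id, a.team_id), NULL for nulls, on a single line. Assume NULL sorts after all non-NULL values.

LEFT JOIN keeps every row from `teams`; unmatched rows get NULL for `tasks`'s columns.
Matching on a.team_id = b.team_id.
Matched pairs: 2; unmatched a rows kept: 3.

(7, 7); (7, 7); (NULL, 3); (NULL, 4); (NULL, 6)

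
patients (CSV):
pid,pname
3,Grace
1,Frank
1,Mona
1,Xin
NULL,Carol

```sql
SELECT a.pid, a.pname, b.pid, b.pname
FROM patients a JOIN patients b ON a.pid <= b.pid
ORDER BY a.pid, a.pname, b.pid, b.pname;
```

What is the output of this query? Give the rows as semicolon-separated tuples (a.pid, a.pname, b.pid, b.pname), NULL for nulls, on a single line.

(1, Frank, 1, Frank); (1, Frank, 1, Mona); (1, Frank, 1, Xin); (1, Frank, 3, Grace); (1, Mona, 1, Frank); (1, Mona, 1, Mona); (1, Mona, 1, Xin); (1, Mona, 3, Grace); (1, Xin, 1, Frank); (1, Xin, 1, Mona); (1, Xin, 1, Xin); (1, Xin, 3, Grace); (3, Grace, 3, Grace)

INNER JOIN keeps only pairs where the ON condition holds.
Matching on a.pid <= b.pid. A NULL in a compared column never satisfies the condition.
- a (pid=3) pairs with 1 row(s) of b.
- a (pid=1) pairs with 4 row(s) of b.
- a (pid=1) pairs with 4 row(s) of b.
- a (pid=1) pairs with 4 row(s) of b.
- a (pid=NULL) has no partner → excluded.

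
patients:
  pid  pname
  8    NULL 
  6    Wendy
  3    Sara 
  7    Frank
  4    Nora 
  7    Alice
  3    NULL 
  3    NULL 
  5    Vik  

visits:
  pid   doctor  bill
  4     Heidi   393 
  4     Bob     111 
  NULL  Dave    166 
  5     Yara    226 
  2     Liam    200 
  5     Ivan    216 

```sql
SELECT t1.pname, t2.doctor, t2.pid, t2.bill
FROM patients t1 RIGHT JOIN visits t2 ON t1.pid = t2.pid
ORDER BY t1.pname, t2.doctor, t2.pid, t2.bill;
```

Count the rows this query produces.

RIGHT JOIN keeps every row from `visits`; unmatched rows get NULL for `patients`'s columns.
Matching on t1.pid = t2.pid. A NULL in a compared column never satisfies the condition.
- t1 row (pid=8): no match.
- t1 row (pid=6): no match.
- t1 row (pid=3): no match.
- t1 row (pid=7): no match.
- t1 row (pid=4): matches 2 t2 row(s) → 2 output row(s).
- t1 row (pid=7): no match.
- t1 row (pid=3): no match.
- t1 row (pid=3): no match.
- t1 row (pid=5): matches 2 t2 row(s) → 2 output row(s).
- plus 2 unmatched t2 row(s), each kept with NULL t1 columns.
Total: 4 matched + 2 padded = 6 rows.

6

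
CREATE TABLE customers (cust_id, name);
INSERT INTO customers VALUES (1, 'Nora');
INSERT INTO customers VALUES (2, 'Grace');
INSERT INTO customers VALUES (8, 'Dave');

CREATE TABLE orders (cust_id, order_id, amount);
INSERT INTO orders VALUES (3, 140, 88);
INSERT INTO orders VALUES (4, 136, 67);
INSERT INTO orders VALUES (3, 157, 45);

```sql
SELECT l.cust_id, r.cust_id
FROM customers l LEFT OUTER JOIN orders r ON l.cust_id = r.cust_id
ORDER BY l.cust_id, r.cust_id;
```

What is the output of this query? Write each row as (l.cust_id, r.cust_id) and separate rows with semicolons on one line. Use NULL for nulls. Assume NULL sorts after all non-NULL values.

LEFT JOIN keeps every row from `customers`; unmatched rows get NULL for `orders`'s columns.
Matching on l.cust_id = r.cust_id.
- l[0] cust_id=1 → no match; kept with NULLs on the r side.
- l[1] cust_id=2 → no match; kept with NULLs on the r side.
- l[2] cust_id=8 → no match; kept with NULLs on the r side.
After projecting and ordering:
l.cust_id | r.cust_id
1 | NULL
2 | NULL
8 | NULL

(1, NULL); (2, NULL); (8, NULL)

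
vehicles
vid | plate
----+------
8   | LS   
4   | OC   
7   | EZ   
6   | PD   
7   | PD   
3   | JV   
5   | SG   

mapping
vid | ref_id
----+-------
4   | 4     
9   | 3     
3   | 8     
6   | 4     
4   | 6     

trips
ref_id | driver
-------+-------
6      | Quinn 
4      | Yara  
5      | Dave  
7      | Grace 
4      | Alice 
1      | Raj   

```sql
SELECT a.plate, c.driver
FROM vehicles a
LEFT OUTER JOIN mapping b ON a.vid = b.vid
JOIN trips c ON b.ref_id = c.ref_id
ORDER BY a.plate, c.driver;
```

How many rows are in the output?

5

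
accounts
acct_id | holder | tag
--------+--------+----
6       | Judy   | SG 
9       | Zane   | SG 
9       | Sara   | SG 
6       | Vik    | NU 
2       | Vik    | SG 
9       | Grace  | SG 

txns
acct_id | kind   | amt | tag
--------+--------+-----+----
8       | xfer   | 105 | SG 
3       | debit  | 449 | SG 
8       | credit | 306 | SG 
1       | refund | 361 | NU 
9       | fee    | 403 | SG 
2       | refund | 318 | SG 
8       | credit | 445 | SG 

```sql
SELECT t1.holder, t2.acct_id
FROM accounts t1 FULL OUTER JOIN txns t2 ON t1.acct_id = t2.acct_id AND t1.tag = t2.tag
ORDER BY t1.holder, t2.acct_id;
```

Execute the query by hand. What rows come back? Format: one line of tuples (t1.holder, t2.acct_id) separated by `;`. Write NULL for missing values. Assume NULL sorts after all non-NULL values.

(Grace, 9); (Judy, NULL); (Sara, 9); (Vik, 2); (Vik, NULL); (Zane, 9); (NULL, 1); (NULL, 3); (NULL, 8); (NULL, 8); (NULL, 8)

FULL OUTER JOIN keeps every row from both sides; unmatched rows get NULL for the other side's columns.
Matching on t1.acct_id = t2.acct_id AND t1.tag = t2.tag.
Matched pairs: 4; unmatched t1 rows kept: 2; unmatched t2 rows kept: 5.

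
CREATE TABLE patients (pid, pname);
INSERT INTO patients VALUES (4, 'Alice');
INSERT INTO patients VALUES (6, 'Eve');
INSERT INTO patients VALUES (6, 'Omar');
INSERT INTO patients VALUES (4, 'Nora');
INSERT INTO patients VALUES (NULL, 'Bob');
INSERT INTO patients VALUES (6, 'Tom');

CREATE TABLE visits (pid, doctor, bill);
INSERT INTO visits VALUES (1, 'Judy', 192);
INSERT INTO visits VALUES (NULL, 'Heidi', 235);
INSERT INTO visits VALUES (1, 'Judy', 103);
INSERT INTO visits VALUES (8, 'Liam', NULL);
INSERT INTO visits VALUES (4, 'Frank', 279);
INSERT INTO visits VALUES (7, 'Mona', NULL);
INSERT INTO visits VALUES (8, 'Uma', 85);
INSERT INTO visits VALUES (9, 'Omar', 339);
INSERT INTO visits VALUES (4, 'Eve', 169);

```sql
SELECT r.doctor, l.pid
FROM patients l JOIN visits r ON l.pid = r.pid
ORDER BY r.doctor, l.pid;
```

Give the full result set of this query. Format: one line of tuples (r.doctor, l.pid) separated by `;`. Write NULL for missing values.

INNER JOIN keeps only pairs where the ON condition holds.
Matching on l.pid = r.pid. A NULL in a compared column never satisfies the condition.
Matched pairs: 4.

(Eve, 4); (Eve, 4); (Frank, 4); (Frank, 4)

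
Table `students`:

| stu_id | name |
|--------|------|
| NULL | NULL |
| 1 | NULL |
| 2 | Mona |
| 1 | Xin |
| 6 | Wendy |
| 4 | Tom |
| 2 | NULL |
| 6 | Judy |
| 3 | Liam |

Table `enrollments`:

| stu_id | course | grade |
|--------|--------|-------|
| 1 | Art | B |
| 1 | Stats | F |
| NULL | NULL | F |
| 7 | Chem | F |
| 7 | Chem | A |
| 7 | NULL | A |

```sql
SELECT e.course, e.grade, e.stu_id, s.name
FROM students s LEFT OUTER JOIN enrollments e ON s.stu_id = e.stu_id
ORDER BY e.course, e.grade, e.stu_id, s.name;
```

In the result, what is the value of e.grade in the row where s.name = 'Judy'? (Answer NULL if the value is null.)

LEFT JOIN keeps every row from `students`; unmatched rows get NULL for `enrollments`'s columns.
Matching on s.stu_id = e.stu_id. A NULL in a compared column never satisfies the condition.
- stu_id=NULL: no e row matches, row kept with e columns NULL.
- stu_id=1: 2 matching e row(s), so 2 row(s) emitted.
- stu_id=2: no e row matches, row kept with e columns NULL.
- stu_id=1: 2 matching e row(s), so 2 row(s) emitted.
- stu_id=6: no e row matches, row kept with e columns NULL.
- stu_id=4: no e row matches, row kept with e columns NULL.
- stu_id=2: no e row matches, row kept with e columns NULL.
- stu_id=6: no e row matches, row kept with e columns NULL.
- stu_id=3: no e row matches, row kept with e columns NULL.

NULL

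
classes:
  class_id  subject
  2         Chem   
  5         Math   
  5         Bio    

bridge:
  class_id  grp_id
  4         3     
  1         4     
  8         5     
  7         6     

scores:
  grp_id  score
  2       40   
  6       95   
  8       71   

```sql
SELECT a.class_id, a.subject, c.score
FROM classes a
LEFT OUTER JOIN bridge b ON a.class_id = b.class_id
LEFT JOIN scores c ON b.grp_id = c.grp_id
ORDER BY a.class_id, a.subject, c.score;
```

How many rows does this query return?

3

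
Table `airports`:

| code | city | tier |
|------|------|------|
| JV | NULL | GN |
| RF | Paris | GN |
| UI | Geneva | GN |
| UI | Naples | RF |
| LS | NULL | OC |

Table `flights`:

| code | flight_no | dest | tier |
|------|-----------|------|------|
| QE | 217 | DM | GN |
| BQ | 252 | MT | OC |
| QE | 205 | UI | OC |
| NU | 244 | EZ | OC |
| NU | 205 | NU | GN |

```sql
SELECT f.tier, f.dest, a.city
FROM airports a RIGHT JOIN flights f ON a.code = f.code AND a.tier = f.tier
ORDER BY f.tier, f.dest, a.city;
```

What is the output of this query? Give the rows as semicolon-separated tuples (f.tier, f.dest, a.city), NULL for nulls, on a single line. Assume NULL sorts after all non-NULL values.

RIGHT JOIN keeps every row from `flights`; unmatched rows get NULL for `airports`'s columns.
Matching on a.code = f.code AND a.tier = f.tier.
Matched pairs: 0; unmatched f rows kept: 5.

(GN, DM, NULL); (GN, NU, NULL); (OC, EZ, NULL); (OC, MT, NULL); (OC, UI, NULL)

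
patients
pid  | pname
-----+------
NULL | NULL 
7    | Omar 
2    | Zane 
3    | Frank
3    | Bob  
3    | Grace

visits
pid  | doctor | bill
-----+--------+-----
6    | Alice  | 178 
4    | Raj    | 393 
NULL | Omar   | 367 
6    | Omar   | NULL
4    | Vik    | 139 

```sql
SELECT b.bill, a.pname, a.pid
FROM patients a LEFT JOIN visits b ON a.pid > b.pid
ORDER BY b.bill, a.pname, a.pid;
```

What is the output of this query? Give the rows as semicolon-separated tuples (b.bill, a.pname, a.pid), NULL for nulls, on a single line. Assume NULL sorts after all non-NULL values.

LEFT JOIN keeps every row from `patients`; unmatched rows get NULL for `visits`'s columns.
Matching on a.pid > b.pid. A NULL in a compared column never satisfies the condition.
- pid=NULL: no b row matches, row kept with b columns NULL.
- pid=7: 4 matching b row(s), so 4 row(s) emitted.
- pid=2: no b row matches, row kept with b columns NULL.
- pid=3: no b row matches, row kept with b columns NULL.
- pid=3: no b row matches, row kept with b columns NULL.
- pid=3: no b row matches, row kept with b columns NULL.
After projecting and ordering:
b.bill | a.pname | a.pid
139 | Omar | 7
178 | Omar | 7
393 | Omar | 7
NULL | Bob | 3
NULL | Frank | 3
NULL | Grace | 3
NULL | Omar | 7
NULL | Zane | 2
NULL | NULL | NULL

(139, Omar, 7); (178, Omar, 7); (393, Omar, 7); (NULL, Bob, 3); (NULL, Frank, 3); (NULL, Grace, 3); (NULL, Omar, 7); (NULL, Zane, 2); (NULL, NULL, NULL)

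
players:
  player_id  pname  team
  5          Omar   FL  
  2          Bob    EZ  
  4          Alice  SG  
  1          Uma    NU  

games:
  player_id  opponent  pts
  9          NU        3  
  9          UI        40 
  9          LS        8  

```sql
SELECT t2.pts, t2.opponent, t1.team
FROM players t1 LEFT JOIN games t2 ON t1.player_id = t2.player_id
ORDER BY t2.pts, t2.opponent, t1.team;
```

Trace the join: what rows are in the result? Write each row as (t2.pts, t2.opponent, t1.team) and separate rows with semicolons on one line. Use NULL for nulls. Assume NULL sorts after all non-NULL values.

(NULL, NULL, EZ); (NULL, NULL, FL); (NULL, NULL, NU); (NULL, NULL, SG)

LEFT JOIN keeps every row from `players`; unmatched rows get NULL for `games`'s columns.
Matching on t1.player_id = t2.player_id.
- t1 row (player_id=5): no match → kept, t2 columns NULL.
- t1 row (player_id=2): no match → kept, t2 columns NULL.
- t1 row (player_id=4): no match → kept, t2 columns NULL.
- t1 row (player_id=1): no match → kept, t2 columns NULL.
After projecting and ordering:
t2.pts | t2.opponent | t1.team
NULL | NULL | EZ
NULL | NULL | FL
NULL | NULL | NU
NULL | NULL | SG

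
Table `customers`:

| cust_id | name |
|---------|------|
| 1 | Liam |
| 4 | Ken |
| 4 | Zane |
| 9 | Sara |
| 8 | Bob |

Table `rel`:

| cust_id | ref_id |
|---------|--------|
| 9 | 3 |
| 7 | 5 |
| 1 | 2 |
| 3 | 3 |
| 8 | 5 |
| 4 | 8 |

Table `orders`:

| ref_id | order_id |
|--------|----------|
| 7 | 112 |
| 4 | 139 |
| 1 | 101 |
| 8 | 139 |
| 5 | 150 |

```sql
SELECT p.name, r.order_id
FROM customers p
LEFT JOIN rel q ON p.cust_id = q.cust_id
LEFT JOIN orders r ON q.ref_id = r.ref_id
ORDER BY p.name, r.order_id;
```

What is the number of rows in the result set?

5

Joins associate left-to-right: customers LEFT JOIN rel on cust_id gives 5 intermediate row(s).
Then LEFT JOIN `orders r` on ref_id: each of those 5 rows is kept; rows whose q.ref_id has no match in r get NULL for r's columns.
Result: 5 row(s).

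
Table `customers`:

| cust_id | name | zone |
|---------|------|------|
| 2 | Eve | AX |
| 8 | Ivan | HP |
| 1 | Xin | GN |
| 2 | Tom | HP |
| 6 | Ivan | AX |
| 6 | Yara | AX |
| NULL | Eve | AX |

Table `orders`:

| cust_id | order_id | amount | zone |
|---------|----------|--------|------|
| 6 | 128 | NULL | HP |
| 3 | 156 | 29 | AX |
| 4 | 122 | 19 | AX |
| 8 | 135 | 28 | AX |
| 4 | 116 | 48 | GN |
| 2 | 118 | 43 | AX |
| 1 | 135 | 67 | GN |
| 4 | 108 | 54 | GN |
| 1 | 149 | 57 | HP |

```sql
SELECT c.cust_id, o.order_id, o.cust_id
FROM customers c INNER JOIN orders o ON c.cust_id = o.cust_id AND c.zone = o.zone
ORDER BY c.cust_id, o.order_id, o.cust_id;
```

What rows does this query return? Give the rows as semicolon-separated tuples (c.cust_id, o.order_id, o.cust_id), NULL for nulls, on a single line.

(1, 135, 1); (2, 118, 2)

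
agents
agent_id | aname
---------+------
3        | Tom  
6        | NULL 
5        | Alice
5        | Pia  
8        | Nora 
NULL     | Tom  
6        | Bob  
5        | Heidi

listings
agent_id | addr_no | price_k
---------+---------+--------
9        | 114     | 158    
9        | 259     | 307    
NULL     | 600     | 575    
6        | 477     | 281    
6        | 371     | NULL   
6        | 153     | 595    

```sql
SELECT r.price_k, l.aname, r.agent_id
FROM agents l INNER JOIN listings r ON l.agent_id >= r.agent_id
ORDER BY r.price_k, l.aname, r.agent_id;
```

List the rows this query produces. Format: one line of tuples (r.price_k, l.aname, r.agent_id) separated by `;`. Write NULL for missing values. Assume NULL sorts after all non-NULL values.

(281, Bob, 6); (281, Nora, 6); (281, NULL, 6); (595, Bob, 6); (595, Nora, 6); (595, NULL, 6); (NULL, Bob, 6); (NULL, Nora, 6); (NULL, NULL, 6)

INNER JOIN keeps only pairs where the ON condition holds.
Matching on l.agent_id >= r.agent_id. A NULL in a compared column never satisfies the condition.
- agent_id=3: no matching r row, dropped.
- agent_id=6: 3 matching r row(s), so 3 row(s) emitted.
- agent_id=5: no matching r row, dropped.
- agent_id=5: no matching r row, dropped.
- agent_id=8: 3 matching r row(s), so 3 row(s) emitted.
- agent_id=NULL: no matching r row, dropped.
- agent_id=6: 3 matching r row(s), so 3 row(s) emitted.
- agent_id=5: no matching r row, dropped.
After projecting and ordering:
r.price_k | l.aname | r.agent_id
281 | Bob | 6
281 | Nora | 6
281 | NULL | 6
595 | Bob | 6
595 | Nora | 6
595 | NULL | 6
NULL | Bob | 6
NULL | Nora | 6
NULL | NULL | 6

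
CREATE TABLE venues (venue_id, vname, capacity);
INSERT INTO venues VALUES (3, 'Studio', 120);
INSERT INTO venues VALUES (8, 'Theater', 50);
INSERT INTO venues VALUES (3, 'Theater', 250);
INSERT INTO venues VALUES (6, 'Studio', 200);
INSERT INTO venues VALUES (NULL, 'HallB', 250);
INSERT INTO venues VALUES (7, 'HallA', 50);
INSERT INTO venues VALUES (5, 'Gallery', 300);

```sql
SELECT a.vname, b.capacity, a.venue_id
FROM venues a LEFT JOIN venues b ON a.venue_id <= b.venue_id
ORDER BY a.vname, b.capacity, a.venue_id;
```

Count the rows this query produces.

23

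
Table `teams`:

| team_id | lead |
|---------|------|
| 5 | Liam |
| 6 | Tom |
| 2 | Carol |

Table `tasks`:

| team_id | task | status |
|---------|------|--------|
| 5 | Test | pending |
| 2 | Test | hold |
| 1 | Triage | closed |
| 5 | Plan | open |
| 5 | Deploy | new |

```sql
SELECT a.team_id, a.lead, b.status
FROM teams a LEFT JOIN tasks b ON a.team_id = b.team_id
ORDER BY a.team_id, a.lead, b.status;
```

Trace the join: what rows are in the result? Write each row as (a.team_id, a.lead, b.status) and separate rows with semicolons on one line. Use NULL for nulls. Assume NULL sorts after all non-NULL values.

(2, Carol, hold); (5, Liam, new); (5, Liam, open); (5, Liam, pending); (6, Tom, NULL)

LEFT JOIN keeps every row from `teams`; unmatched rows get NULL for `tasks`'s columns.
Matching on a.team_id = b.team_id.
- a (team_id=5) pairs with 3 row(s) of b.
- a (team_id=6) has no partner → padded with NULL.
- a (team_id=2) pairs with 1 row(s) of b.
After projecting and ordering:
a.team_id | a.lead | b.status
2 | Carol | hold
5 | Liam | new
5 | Liam | open
5 | Liam | pending
6 | Tom | NULL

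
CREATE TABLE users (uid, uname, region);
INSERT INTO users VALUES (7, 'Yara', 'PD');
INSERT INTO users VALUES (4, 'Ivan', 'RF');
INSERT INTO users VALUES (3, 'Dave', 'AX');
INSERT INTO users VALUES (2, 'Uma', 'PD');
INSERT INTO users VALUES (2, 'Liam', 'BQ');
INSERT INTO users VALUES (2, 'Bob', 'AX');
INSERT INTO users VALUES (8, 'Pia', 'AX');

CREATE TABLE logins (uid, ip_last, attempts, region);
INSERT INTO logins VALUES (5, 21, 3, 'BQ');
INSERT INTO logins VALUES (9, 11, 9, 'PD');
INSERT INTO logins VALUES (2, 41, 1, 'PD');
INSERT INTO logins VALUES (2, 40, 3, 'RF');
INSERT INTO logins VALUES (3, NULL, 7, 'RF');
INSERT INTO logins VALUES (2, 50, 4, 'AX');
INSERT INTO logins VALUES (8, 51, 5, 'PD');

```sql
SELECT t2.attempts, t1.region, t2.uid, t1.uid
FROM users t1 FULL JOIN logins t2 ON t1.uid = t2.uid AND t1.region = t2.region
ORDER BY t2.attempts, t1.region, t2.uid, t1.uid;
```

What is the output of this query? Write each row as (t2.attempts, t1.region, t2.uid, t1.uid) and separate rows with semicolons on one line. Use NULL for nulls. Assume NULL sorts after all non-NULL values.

FULL OUTER JOIN keeps every row from both sides; unmatched rows get NULL for the other side's columns.
Matching on t1.uid = t2.uid AND t1.region = t2.region.
- t1 row (uid=7, region=PD): no match → kept, t2 columns NULL.
- t1 row (uid=4, region=RF): no match → kept, t2 columns NULL.
- t1 row (uid=3, region=AX): no match → kept, t2 columns NULL.
- t1 row (uid=2, region=PD): matches 1 t2 row(s) → 1 output row(s).
- t1 row (uid=2, region=BQ): no match → kept, t2 columns NULL.
- t1 row (uid=2, region=AX): matches 1 t2 row(s) → 1 output row(s).
- t1 row (uid=8, region=AX): no match → kept, t2 columns NULL.
- 5 t2 row(s) had no t1 match → kept, t1 columns NULL.

(1, PD, 2, 2); (3, NULL, 2, NULL); (3, NULL, 5, NULL); (4, AX, 2, 2); (5, NULL, 8, NULL); (7, NULL, 3, NULL); (9, NULL, 9, NULL); (NULL, AX, NULL, 3); (NULL, AX, NULL, 8); (NULL, BQ, NULL, 2); (NULL, PD, NULL, 7); (NULL, RF, NULL, 4)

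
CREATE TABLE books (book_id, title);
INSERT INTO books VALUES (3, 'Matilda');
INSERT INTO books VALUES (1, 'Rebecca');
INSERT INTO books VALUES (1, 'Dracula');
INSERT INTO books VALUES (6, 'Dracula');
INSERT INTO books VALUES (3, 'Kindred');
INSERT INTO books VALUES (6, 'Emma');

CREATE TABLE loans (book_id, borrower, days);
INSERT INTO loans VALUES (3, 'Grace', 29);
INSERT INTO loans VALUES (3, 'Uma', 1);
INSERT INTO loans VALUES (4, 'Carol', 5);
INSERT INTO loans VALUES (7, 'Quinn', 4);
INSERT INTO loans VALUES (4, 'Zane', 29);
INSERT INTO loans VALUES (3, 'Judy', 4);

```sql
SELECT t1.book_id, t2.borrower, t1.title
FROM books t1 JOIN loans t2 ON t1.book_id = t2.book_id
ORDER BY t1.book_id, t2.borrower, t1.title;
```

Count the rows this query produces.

INNER JOIN keeps only pairs where the ON condition holds.
Matching on t1.book_id = t2.book_id.
Matched pairs: 6.
Total: 6 rows.

6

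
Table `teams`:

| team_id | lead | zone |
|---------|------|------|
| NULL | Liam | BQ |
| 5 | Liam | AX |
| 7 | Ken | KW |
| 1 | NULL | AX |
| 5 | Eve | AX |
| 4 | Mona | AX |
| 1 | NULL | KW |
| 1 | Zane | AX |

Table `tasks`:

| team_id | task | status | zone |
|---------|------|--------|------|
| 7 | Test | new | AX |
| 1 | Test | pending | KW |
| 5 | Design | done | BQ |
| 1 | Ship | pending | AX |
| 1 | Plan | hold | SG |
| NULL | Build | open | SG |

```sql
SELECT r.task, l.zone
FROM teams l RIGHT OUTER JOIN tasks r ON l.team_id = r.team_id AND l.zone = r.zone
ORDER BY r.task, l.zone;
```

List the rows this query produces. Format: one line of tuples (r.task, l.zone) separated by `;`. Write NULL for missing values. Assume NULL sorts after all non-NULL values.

RIGHT JOIN keeps every row from `tasks`; unmatched rows get NULL for `teams`'s columns.
Matching on l.team_id = r.team_id AND l.zone = r.zone. A NULL in a compared column never satisfies the condition.
- l[0] team_id=NULL, zone=BQ → no match.
- l[1] team_id=5, zone=AX → no match.
- l[2] team_id=7, zone=KW → no match.
- l[3] team_id=1, zone=AX → 1 match(es) in r → 1 row(s).
- l[4] team_id=5, zone=AX → no match.
- l[5] team_id=4, zone=AX → no match.
- l[6] team_id=1, zone=KW → 1 match(es) in r → 1 row(s).
- l[7] team_id=1, zone=AX → 1 match(es) in r → 1 row(s).
- 4 row(s) from r found no l partner → padded with NULL.
After projecting and ordering:
r.task | l.zone
Build | NULL
Design | NULL
Plan | NULL
Ship | AX
Ship | AX
Test | KW
Test | NULL

(Build, NULL); (Design, NULL); (Plan, NULL); (Ship, AX); (Ship, AX); (Test, KW); (Test, NULL)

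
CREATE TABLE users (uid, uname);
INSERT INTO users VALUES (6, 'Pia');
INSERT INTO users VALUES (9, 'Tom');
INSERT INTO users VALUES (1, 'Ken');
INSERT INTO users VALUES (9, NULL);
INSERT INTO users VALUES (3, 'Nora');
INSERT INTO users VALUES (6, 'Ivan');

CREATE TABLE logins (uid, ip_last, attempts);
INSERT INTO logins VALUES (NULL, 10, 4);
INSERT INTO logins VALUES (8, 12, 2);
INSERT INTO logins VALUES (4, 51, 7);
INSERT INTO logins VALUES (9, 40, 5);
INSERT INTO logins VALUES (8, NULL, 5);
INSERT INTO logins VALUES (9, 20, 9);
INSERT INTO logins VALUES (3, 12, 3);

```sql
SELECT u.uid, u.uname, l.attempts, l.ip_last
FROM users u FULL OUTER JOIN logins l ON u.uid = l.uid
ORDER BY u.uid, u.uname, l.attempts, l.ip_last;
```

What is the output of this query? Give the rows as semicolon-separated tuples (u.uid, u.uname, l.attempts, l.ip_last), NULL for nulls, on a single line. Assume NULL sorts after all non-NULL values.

(1, Ken, NULL, NULL); (3, Nora, 3, 12); (6, Ivan, NULL, NULL); (6, Pia, NULL, NULL); (9, Tom, 5, 40); (9, Tom, 9, 20); (9, NULL, 5, 40); (9, NULL, 9, 20); (NULL, NULL, 2, 12); (NULL, NULL, 4, 10); (NULL, NULL, 5, NULL); (NULL, NULL, 7, 51)

FULL OUTER JOIN keeps every row from both sides; unmatched rows get NULL for the other side's columns.
Matching on u.uid = l.uid. A NULL in a compared column never satisfies the condition.
- uid=6: no l row matches, row kept with l columns NULL.
- uid=9: 2 matching l row(s), so 2 row(s) emitted.
- uid=1: no l row matches, row kept with l columns NULL.
- uid=9: 2 matching l row(s), so 2 row(s) emitted.
- uid=3: 1 matching l row(s), so 1 row(s) emitted.
- uid=6: no l row matches, row kept with l columns NULL.
- 4 l row(s) had no u match → kept, u columns NULL.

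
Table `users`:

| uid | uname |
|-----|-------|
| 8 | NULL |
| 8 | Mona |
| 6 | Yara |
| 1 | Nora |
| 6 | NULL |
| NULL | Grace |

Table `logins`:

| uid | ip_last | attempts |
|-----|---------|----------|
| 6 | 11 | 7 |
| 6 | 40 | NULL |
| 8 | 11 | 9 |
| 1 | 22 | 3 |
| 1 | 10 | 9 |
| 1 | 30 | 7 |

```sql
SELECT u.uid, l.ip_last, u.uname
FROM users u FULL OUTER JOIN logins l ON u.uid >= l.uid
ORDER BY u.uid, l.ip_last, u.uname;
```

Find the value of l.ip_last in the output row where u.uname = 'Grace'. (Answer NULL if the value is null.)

FULL OUTER JOIN keeps every row from both sides; unmatched rows get NULL for the other side's columns.
Matching on u.uid >= l.uid. A NULL in a compared column never satisfies the condition.
Matched pairs: 25; unmatched u rows kept: 1; unmatched l rows kept: 0.

NULL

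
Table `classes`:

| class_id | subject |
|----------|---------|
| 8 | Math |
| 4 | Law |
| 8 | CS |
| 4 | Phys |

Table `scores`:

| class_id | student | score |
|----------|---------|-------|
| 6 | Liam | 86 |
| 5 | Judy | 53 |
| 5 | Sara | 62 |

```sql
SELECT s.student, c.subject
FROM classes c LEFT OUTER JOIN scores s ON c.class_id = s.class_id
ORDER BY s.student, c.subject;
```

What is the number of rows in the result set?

4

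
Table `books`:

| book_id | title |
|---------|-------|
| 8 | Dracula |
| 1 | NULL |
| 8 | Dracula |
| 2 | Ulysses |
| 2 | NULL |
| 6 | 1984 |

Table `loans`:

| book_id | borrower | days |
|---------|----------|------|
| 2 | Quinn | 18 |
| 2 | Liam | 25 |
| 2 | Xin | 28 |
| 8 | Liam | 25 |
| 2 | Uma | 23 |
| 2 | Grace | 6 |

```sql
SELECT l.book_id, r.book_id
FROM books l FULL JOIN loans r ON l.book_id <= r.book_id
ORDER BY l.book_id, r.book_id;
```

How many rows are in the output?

FULL OUTER JOIN keeps every row from both sides; unmatched rows get NULL for the other side's columns.
Matching on l.book_id <= r.book_id.
- l (book_id=8) pairs with 1 row(s) of r.
- l (book_id=1) pairs with 6 row(s) of r.
- l (book_id=8) pairs with 1 row(s) of r.
- l (book_id=2) pairs with 6 row(s) of r.
- l (book_id=2) pairs with 6 row(s) of r.
- l (book_id=6) pairs with 1 row(s) of r.
Total: 21 rows.

21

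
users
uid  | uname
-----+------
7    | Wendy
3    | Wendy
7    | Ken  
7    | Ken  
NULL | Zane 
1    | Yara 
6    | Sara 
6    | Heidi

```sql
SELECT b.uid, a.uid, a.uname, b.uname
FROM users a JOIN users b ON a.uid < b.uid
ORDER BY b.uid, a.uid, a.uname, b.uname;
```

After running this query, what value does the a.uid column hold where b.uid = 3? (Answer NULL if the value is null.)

1

INNER JOIN keeps only pairs where the ON condition holds.
Matching on a.uid < b.uid. A NULL in a compared column never satisfies the condition.
- uid=7: no matching b row, dropped.
- uid=3: 5 matching b row(s), so 5 row(s) emitted.
- uid=7: no matching b row, dropped.
- uid=7: no matching b row, dropped.
- uid=NULL: no matching b row, dropped.
- uid=1: 6 matching b row(s), so 6 row(s) emitted.
- uid=6: 3 matching b row(s), so 3 row(s) emitted.
- uid=6: 3 matching b row(s), so 3 row(s) emitted.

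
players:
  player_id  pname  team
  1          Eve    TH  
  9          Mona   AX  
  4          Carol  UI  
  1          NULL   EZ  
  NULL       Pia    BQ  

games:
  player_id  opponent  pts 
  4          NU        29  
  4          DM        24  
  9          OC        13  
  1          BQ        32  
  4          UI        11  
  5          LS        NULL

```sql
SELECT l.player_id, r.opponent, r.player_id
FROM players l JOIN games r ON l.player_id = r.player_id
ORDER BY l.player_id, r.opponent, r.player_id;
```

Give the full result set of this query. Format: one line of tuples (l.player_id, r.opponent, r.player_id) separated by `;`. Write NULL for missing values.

INNER JOIN keeps only pairs where the ON condition holds.
Matching on l.player_id = r.player_id. A NULL in a compared column never satisfies the condition.
- l row (player_id=1): matches 1 r row(s) → 1 output row(s).
- l row (player_id=9): matches 1 r row(s) → 1 output row(s).
- l row (player_id=4): matches 3 r row(s) → 3 output row(s).
- l row (player_id=1): matches 1 r row(s) → 1 output row(s).
- l row (player_id=NULL): no match → dropped.
After projecting and ordering:
l.player_id | r.opponent | r.player_id
1 | BQ | 1
1 | BQ | 1
4 | DM | 4
4 | NU | 4
4 | UI | 4
9 | OC | 9

(1, BQ, 1); (1, BQ, 1); (4, DM, 4); (4, NU, 4); (4, UI, 4); (9, OC, 9)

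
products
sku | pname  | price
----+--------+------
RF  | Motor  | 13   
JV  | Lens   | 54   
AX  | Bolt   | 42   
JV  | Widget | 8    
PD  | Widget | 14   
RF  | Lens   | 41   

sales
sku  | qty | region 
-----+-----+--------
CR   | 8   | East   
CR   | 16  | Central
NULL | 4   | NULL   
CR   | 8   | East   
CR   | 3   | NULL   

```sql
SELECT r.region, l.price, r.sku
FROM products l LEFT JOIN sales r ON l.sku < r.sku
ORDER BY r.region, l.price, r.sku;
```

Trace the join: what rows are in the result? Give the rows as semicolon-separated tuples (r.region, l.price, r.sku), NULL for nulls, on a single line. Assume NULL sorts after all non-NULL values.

(Central, 42, CR); (East, 42, CR); (East, 42, CR); (NULL, 8, NULL); (NULL, 13, NULL); (NULL, 14, NULL); (NULL, 41, NULL); (NULL, 42, CR); (NULL, 54, NULL)

LEFT JOIN keeps every row from `products`; unmatched rows get NULL for `sales`'s columns.
Matching on l.sku < r.sku. A NULL in a compared column never satisfies the condition.
- sku=RF: no r row matches, row kept with r columns NULL.
- sku=JV: no r row matches, row kept with r columns NULL.
- sku=AX: 4 matching r row(s), so 4 row(s) emitted.
- sku=JV: no r row matches, row kept with r columns NULL.
- sku=PD: no r row matches, row kept with r columns NULL.
- sku=RF: no r row matches, row kept with r columns NULL.
After projecting and ordering:
r.region | l.price | r.sku
Central | 42 | CR
East | 42 | CR
East | 42 | CR
NULL | 8 | NULL
NULL | 13 | NULL
NULL | 14 | NULL
NULL | 41 | NULL
NULL | 42 | CR
NULL | 54 | NULL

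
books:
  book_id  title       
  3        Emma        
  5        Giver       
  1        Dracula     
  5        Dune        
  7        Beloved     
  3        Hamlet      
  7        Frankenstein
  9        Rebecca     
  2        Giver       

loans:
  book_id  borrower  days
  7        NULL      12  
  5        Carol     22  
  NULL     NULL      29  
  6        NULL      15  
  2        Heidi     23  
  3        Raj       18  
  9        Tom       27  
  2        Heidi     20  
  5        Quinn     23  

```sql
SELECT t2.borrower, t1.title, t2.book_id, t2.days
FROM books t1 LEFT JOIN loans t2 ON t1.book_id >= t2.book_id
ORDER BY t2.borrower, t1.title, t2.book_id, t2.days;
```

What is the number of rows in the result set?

41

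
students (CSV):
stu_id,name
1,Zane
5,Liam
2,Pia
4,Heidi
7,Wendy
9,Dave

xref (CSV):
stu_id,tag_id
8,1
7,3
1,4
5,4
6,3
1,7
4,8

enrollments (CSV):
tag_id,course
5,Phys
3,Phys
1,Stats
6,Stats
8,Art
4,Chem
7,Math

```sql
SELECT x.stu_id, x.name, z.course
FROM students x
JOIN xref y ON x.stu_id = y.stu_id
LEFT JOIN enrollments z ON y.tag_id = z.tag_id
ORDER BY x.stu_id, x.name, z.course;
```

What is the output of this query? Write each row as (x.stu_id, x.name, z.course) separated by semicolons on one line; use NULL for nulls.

(1, Zane, Chem); (1, Zane, Math); (4, Heidi, Art); (5, Liam, Chem); (7, Wendy, Phys)

Step 1 — x INNER JOIN y on stu_id → 5 row(s).
Then LEFT JOIN `enrollments z` on tag_id: each of those 5 rows is kept; rows whose y.tag_id has no match in z get NULL for z's columns.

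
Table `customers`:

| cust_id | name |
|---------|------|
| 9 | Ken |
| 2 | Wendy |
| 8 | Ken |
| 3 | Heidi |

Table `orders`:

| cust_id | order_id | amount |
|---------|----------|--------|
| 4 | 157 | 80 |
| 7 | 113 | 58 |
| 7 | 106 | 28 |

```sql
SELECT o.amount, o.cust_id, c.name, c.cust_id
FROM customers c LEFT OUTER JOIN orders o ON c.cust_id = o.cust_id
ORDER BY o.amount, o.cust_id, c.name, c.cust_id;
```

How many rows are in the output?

LEFT JOIN keeps every row from `customers`; unmatched rows get NULL for `orders`'s columns.
Matching on c.cust_id = o.cust_id.
- cust_id=9: no o row matches, row kept with o columns NULL.
- cust_id=2: no o row matches, row kept with o columns NULL.
- cust_id=8: no o row matches, row kept with o columns NULL.
- cust_id=3: no o row matches, row kept with o columns NULL.
Total: 0 matched + 4 padded = 4 rows.

4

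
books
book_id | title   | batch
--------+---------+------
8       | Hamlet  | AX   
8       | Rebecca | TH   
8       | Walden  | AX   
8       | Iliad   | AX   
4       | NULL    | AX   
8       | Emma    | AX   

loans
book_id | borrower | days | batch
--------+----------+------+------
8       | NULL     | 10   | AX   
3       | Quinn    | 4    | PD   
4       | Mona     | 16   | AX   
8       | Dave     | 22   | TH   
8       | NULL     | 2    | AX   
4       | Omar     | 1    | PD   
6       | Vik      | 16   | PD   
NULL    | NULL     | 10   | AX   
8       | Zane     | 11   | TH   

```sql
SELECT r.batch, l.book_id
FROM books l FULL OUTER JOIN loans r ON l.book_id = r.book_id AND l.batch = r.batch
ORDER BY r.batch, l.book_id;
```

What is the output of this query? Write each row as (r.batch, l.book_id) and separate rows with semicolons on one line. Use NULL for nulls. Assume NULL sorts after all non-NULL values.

FULL OUTER JOIN keeps every row from both sides; unmatched rows get NULL for the other side's columns.
Matching on l.book_id = r.book_id AND l.batch = r.batch. A NULL in a compared column never satisfies the condition.
Matched pairs: 11; unmatched l rows kept: 0; unmatched r rows kept: 4.

(AX, 4); (AX, 8); (AX, 8); (AX, 8); (AX, 8); (AX, 8); (AX, 8); (AX, 8); (AX, 8); (AX, NULL); (PD, NULL); (PD, NULL); (PD, NULL); (TH, 8); (TH, 8)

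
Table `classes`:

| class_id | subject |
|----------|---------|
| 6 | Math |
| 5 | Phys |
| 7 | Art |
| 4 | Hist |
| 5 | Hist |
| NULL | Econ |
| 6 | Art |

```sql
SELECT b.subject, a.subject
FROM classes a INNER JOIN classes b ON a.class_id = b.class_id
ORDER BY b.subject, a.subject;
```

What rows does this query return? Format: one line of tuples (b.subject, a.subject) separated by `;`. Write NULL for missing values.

(Art, Art); (Art, Art); (Art, Math); (Hist, Hist); (Hist, Hist); (Hist, Phys); (Math, Art); (Math, Math); (Phys, Hist); (Phys, Phys)

INNER JOIN keeps only pairs where the ON condition holds.
Matching on a.class_id = b.class_id. A NULL in a compared column never satisfies the condition.
Matched pairs: 10.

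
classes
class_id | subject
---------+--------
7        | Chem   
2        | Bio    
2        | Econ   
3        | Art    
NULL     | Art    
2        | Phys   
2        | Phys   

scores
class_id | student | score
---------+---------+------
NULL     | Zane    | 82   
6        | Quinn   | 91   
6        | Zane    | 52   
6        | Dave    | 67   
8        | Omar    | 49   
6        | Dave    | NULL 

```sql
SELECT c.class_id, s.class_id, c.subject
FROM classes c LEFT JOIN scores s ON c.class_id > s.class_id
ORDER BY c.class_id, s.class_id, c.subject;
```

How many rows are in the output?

LEFT JOIN keeps every row from `classes`; unmatched rows get NULL for `scores`'s columns.
Matching on c.class_id > s.class_id. A NULL in a compared column never satisfies the condition.
- c[0] class_id=7 → 4 match(es) in s → 4 row(s).
- c[1] class_id=2 → no match; kept with NULLs on the s side.
- c[2] class_id=2 → no match; kept with NULLs on the s side.
- c[3] class_id=3 → no match; kept with NULLs on the s side.
- c[4] class_id=NULL → no match; kept with NULLs on the s side.
- c[5] class_id=2 → no match; kept with NULLs on the s side.
- c[6] class_id=2 → no match; kept with NULLs on the s side.
Total: 4 matched + 6 padded = 10 rows.

10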